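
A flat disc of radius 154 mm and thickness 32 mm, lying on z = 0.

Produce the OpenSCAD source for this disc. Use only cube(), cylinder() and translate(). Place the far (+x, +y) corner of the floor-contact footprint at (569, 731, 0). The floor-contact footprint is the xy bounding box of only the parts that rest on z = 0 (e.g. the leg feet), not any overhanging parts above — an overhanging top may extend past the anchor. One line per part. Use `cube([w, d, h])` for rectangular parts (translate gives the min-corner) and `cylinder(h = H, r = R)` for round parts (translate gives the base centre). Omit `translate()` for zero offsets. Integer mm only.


translate([415, 577, 0]) cylinder(h = 32, r = 154);


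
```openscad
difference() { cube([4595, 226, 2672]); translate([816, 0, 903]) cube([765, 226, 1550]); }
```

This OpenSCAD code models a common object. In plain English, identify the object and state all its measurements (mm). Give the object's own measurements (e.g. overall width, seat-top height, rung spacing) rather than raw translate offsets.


A wall 4595 mm long (x), 226 mm thick (y), 2672 mm tall, with a rectangular window opening cut through it. The opening is 765 mm wide and 1550 mm tall; its sill is at z = 903 mm and its near (−x) edge is 816 mm from the wall's −x end. The opening passes through the full wall thickness.


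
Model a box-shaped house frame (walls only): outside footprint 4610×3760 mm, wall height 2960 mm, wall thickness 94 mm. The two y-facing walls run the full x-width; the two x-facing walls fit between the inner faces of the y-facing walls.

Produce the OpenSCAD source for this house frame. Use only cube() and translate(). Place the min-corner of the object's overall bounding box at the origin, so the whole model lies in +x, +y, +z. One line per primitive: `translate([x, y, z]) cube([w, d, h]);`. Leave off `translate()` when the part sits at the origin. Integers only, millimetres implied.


cube([4610, 94, 2960]);
translate([0, 3666, 0]) cube([4610, 94, 2960]);
translate([0, 94, 0]) cube([94, 3572, 2960]);
translate([4516, 94, 0]) cube([94, 3572, 2960]);


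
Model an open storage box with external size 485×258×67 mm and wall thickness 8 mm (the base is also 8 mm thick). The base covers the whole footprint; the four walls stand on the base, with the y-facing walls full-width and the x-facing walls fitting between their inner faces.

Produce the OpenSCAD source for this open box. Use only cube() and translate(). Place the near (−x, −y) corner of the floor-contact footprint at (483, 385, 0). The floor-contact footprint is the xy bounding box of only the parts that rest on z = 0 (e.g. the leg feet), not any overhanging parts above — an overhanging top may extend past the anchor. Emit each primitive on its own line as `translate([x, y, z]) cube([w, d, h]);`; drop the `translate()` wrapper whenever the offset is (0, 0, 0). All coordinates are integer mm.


translate([483, 385, 0]) cube([485, 258, 8]);
translate([483, 385, 8]) cube([485, 8, 59]);
translate([483, 635, 8]) cube([485, 8, 59]);
translate([483, 393, 8]) cube([8, 242, 59]);
translate([960, 393, 8]) cube([8, 242, 59]);


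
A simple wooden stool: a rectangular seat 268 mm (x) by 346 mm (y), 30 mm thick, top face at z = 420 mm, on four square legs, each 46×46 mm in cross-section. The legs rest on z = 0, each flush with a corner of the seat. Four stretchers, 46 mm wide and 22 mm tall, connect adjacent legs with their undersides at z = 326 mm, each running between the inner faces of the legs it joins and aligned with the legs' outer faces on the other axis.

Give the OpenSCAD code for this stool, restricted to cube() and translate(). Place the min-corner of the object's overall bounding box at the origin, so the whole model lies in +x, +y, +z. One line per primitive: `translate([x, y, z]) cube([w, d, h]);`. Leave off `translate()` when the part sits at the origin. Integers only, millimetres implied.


translate([0, 0, 390]) cube([268, 346, 30]);
cube([46, 46, 390]);
translate([222, 0, 0]) cube([46, 46, 390]);
translate([0, 300, 0]) cube([46, 46, 390]);
translate([222, 300, 0]) cube([46, 46, 390]);
translate([46, 0, 326]) cube([176, 46, 22]);
translate([46, 300, 326]) cube([176, 46, 22]);
translate([0, 46, 326]) cube([46, 254, 22]);
translate([222, 46, 326]) cube([46, 254, 22]);


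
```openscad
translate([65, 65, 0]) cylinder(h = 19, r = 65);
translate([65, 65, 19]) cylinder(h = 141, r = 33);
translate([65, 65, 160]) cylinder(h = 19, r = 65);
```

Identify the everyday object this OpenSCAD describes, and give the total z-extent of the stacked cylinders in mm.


A spool. The overall height is 179 mm.

Three coaxial cylinders, large–small–large — a spool. Two 19 mm flanges and a 141 mm core give 19 + 141 + 19 = 179 mm.


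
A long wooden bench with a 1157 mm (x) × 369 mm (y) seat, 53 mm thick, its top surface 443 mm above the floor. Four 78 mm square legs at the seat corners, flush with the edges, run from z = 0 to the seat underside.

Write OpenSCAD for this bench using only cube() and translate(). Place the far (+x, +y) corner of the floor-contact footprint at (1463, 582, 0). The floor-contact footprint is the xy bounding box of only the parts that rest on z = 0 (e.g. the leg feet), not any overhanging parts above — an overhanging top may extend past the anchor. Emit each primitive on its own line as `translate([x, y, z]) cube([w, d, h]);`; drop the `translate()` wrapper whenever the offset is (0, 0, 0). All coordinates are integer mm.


// leg_h = 443 − 53 = 390
translate([306, 213, 390]) cube([1157, 369, 53]);
translate([306, 213, 0]) cube([78, 78, 390]);
translate([306, 504, 0]) cube([78, 78, 390]);
translate([1385, 213, 0]) cube([78, 78, 390]);
translate([1385, 504, 0]) cube([78, 78, 390]);


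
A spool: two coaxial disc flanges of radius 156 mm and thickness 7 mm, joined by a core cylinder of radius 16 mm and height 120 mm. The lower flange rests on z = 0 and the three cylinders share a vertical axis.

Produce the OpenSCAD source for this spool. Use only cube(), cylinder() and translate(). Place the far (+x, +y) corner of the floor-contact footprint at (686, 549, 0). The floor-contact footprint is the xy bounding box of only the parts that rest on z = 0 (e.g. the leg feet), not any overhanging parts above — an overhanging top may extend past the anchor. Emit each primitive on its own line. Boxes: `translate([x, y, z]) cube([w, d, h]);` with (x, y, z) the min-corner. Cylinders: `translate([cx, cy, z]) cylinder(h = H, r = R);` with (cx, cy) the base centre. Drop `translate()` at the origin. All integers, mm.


translate([530, 393, 0]) cylinder(h = 7, r = 156);
translate([530, 393, 7]) cylinder(h = 120, r = 16);
translate([530, 393, 127]) cylinder(h = 7, r = 156);


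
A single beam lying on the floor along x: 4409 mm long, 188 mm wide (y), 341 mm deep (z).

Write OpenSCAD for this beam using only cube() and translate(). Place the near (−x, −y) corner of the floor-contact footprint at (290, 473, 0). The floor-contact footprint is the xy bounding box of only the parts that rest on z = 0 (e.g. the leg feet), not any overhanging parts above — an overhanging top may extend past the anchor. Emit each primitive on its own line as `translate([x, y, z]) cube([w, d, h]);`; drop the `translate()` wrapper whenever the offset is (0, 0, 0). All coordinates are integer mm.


translate([290, 473, 0]) cube([4409, 188, 341]);


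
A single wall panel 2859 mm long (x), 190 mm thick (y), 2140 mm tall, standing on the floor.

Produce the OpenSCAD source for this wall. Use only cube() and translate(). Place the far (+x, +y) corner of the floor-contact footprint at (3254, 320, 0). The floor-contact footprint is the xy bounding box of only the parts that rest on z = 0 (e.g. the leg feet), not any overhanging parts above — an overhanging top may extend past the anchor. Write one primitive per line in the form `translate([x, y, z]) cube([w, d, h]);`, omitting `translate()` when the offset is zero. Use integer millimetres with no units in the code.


translate([395, 130, 0]) cube([2859, 190, 2140]);


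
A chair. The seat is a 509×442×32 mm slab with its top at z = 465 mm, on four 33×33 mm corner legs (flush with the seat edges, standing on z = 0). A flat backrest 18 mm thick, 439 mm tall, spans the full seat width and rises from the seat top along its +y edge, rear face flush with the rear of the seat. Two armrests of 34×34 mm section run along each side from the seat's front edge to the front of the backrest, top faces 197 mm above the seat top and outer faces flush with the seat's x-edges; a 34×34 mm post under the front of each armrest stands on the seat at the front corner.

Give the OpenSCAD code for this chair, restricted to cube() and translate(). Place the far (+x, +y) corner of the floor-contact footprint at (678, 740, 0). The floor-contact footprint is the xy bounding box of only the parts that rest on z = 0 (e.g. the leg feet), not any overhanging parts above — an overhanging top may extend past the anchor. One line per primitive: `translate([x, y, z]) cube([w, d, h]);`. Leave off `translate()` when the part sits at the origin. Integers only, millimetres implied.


// leg_h = 465 - 32 = 433
// arm post h = 197 - 34 = 163
translate([169, 298, 433]) cube([509, 442, 32]);
translate([169, 298, 0]) cube([33, 33, 433]);
translate([645, 298, 0]) cube([33, 33, 433]);
translate([169, 707, 0]) cube([33, 33, 433]);
translate([645, 707, 0]) cube([33, 33, 433]);
translate([169, 722, 465]) cube([509, 18, 439]);
translate([169, 298, 628]) cube([34, 424, 34]);
translate([644, 298, 628]) cube([34, 424, 34]);
translate([169, 298, 465]) cube([34, 34, 163]);
translate([644, 298, 465]) cube([34, 34, 163]);


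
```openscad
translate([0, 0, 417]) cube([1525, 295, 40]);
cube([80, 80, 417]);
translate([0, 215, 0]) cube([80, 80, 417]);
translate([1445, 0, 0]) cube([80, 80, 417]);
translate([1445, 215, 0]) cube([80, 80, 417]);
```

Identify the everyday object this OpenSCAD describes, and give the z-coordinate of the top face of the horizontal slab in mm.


A bench. The seat-top height is 457 mm.

A long slab on four corner posts — a bench. The slab sits at z = 417 with thickness 40, so the top is 417 + 40 = 457 mm.


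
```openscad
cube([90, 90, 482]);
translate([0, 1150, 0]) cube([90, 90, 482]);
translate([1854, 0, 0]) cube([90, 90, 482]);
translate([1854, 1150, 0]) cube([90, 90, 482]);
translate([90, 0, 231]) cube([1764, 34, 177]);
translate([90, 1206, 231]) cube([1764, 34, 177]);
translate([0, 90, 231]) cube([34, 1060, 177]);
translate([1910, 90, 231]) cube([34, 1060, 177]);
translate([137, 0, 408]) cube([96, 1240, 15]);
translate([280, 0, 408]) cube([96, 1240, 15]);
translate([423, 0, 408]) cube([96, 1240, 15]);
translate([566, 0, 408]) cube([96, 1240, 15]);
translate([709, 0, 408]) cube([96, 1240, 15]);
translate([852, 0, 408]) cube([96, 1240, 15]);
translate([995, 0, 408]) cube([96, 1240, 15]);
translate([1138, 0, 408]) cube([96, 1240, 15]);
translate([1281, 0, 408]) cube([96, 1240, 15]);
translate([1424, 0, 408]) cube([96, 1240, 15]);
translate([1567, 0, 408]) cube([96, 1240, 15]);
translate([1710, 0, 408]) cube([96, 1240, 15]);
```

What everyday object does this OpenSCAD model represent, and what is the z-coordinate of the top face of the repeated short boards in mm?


A bed frame. The slat-top height is 423 mm.

Four posts, four rails, and a row of slats — a bed frame. Slats sit on the rails at z = 231 + 177 = 408; with slat thickness 15, the top is 423 mm.


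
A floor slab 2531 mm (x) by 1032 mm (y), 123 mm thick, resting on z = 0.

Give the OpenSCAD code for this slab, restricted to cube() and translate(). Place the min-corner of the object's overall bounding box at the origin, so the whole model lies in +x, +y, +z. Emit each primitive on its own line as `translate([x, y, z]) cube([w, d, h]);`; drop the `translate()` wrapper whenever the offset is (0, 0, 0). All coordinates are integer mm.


cube([2531, 1032, 123]);


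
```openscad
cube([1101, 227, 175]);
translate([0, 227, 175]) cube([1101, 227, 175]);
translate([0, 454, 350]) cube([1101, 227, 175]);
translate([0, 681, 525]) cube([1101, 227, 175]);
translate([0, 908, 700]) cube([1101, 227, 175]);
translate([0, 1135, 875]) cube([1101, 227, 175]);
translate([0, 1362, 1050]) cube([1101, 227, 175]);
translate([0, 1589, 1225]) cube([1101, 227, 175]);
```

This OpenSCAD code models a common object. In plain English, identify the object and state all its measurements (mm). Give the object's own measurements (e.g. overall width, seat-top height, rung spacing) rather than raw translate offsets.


A straight staircase of 8 solid steps. Each step is 1101 mm wide (x), 227 mm deep (y, the going) and 175 mm tall (the rise). The first step rests on the floor; each subsequent step sits one going further in +y and one rise higher in +z, directly behind and above the previous step with no overlap.


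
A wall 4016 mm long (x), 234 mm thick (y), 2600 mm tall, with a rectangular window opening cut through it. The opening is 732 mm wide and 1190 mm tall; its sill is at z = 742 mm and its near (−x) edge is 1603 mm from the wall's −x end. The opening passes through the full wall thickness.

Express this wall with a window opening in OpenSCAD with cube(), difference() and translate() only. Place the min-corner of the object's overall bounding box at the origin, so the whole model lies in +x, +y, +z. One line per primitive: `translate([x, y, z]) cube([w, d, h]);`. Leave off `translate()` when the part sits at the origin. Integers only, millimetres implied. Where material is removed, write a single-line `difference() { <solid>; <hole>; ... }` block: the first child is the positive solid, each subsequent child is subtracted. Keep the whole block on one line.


difference() { cube([4016, 234, 2600]); translate([1603, 0, 742]) cube([732, 234, 1190]); }


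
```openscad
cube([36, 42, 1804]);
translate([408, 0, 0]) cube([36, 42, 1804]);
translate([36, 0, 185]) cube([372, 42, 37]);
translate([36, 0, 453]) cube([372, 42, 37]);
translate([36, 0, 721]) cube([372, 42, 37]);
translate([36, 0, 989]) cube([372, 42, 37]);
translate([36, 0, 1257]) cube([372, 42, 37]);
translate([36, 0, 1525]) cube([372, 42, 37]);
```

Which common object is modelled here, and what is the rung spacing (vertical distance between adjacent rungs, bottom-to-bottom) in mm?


A ladder. The rung spacing is 268 mm.

Two tall 36×42 posts with 6 short bars between them — a ladder. Adjacent rungs sit at z = 185 and z = 453, so the spacing is 453 − 185 = 268 mm.


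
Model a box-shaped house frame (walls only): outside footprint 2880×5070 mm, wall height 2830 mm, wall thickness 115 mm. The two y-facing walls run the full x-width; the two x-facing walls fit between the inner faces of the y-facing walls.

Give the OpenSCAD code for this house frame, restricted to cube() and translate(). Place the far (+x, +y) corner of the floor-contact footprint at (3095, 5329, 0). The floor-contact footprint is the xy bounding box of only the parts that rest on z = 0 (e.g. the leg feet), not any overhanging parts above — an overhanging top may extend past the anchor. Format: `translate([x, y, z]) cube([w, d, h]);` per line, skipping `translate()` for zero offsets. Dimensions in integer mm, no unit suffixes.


translate([215, 259, 0]) cube([2880, 115, 2830]);
translate([215, 5214, 0]) cube([2880, 115, 2830]);
translate([215, 374, 0]) cube([115, 4840, 2830]);
translate([2980, 374, 0]) cube([115, 4840, 2830]);


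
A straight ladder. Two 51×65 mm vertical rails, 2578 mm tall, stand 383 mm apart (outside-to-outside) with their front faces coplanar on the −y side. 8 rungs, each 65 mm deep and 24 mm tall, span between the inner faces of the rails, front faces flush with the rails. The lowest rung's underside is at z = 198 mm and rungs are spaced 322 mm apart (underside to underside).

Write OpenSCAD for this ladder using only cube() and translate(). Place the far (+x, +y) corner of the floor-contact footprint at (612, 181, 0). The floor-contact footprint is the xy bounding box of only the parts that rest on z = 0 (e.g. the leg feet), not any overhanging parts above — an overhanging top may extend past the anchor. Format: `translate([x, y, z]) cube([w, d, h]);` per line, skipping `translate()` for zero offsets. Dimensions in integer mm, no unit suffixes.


translate([229, 116, 0]) cube([51, 65, 2578]);
translate([561, 116, 0]) cube([51, 65, 2578]);
translate([280, 116, 198]) cube([281, 65, 24]);
translate([280, 116, 520]) cube([281, 65, 24]);
translate([280, 116, 842]) cube([281, 65, 24]);
translate([280, 116, 1164]) cube([281, 65, 24]);
translate([280, 116, 1486]) cube([281, 65, 24]);
translate([280, 116, 1808]) cube([281, 65, 24]);
translate([280, 116, 2130]) cube([281, 65, 24]);
translate([280, 116, 2452]) cube([281, 65, 24]);


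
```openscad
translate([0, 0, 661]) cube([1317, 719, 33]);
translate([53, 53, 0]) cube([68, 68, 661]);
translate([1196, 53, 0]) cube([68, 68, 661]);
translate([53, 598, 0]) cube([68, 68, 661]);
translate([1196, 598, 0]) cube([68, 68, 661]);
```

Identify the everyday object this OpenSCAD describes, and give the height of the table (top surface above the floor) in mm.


A table. The table height is 694 mm.

A 1317×719×33 slab sits at z = 661 on four 68 mm square posts — a table. The top surface is at 661 + 33 = 694 mm.


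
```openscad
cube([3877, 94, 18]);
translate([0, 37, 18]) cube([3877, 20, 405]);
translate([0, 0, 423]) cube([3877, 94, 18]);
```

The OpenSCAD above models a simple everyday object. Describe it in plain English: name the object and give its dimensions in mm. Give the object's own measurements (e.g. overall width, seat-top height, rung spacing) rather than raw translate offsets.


An I-beam lying along x, 3877 mm long. Overall section height 441 mm. Two flanges 94 mm wide (y) and 18 mm thick, one on the floor and one at the top; a web 20 mm thick runs between them, centred on the flange width.


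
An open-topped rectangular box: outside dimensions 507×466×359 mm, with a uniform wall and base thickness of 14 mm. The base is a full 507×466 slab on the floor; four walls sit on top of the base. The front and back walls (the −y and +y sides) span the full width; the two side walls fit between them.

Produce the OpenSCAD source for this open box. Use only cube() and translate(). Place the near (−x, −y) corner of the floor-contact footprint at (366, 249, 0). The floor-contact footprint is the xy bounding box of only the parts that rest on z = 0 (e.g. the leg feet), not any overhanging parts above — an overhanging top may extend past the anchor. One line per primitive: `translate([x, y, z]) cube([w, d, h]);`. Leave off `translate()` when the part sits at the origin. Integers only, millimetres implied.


translate([366, 249, 0]) cube([507, 466, 14]);
translate([366, 249, 14]) cube([507, 14, 345]);
translate([366, 701, 14]) cube([507, 14, 345]);
translate([366, 263, 14]) cube([14, 438, 345]);
translate([859, 263, 14]) cube([14, 438, 345]);


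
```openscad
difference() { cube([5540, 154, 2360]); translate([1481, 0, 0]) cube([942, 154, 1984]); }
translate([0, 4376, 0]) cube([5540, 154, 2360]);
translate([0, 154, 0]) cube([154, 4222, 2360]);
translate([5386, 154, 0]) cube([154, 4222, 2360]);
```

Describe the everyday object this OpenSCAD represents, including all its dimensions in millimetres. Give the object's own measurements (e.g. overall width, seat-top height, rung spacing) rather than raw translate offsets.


A single room: four walls, each 2360 mm tall and 154 mm thick, enclosing an outside footprint 5540×4530 mm (x × y), no floor or roof. The front and back walls (−y and +y sides) run the full x-width; the side walls fit between their inner faces. A door opening 942 mm wide and 1984 mm tall is cut through the front wall from the floor up, its −x edge 1481 mm from the wall's −x end.


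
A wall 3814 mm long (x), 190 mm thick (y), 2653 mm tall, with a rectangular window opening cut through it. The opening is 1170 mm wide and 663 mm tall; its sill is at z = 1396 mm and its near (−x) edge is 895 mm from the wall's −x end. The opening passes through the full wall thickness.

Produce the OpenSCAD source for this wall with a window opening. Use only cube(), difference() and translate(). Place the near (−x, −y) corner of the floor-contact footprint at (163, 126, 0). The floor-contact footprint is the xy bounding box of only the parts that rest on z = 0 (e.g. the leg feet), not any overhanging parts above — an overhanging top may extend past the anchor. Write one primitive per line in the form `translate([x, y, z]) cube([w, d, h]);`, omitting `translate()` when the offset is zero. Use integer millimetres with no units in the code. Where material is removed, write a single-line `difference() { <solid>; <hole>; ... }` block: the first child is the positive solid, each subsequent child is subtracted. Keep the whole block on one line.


difference() { translate([163, 126, 0]) cube([3814, 190, 2653]); translate([1058, 126, 1396]) cube([1170, 190, 663]); }


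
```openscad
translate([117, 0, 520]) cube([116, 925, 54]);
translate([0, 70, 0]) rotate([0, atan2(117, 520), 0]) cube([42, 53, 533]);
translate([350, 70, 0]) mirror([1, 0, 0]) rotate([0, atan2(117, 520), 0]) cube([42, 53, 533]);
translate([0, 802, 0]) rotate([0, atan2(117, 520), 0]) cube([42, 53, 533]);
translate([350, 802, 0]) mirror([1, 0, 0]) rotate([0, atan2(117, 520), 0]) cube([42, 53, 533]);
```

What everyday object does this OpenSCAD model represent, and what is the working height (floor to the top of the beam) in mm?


A sawhorse. The overall height is 574 mm.

A beam across two mirrored pairs of raked legs — a sawhorse. The beam's underside is at z = 520 (matching the legs' vertical rise in atan2(117, 520)) and the beam is 54 mm tall, so its top is at 520 + 54 = 574 mm. The raked legs top out at the beam's underside, so that is the highest point.


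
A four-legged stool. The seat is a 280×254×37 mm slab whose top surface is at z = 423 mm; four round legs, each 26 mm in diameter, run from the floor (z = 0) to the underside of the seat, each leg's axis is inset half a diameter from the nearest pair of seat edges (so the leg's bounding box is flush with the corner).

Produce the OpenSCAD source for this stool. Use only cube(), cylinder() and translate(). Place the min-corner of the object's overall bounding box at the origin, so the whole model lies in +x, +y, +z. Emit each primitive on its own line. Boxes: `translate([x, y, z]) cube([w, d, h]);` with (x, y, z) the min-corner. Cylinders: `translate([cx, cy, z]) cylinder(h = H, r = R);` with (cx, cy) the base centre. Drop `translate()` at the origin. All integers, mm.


// leg_h = 423 - 37 = 386
translate([0, 0, 386]) cube([280, 254, 37]);
translate([13, 13, 0]) cylinder(h = 386, r = 13);
translate([267, 13, 0]) cylinder(h = 386, r = 13);
translate([13, 241, 0]) cylinder(h = 386, r = 13);
translate([267, 241, 0]) cylinder(h = 386, r = 13);


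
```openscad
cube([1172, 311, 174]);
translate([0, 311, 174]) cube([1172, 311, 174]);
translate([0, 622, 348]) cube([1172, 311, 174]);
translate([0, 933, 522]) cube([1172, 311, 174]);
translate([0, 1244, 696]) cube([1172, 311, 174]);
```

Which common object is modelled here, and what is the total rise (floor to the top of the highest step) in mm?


A staircase. The total rise is 870 mm.

5 identical blocks, each offset up and back from the previous — a staircase. Each step is 174 mm tall and there are 5 of them, so the total rise is 5 × 174 = 870 mm.


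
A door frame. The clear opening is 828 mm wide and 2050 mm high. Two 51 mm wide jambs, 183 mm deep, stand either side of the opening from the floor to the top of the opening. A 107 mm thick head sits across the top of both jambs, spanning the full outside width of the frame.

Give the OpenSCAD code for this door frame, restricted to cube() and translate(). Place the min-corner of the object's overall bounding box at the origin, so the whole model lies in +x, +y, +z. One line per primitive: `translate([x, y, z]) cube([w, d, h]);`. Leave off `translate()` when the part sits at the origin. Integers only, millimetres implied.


cube([51, 183, 2050]);
translate([879, 0, 0]) cube([51, 183, 2050]);
translate([0, 0, 2050]) cube([930, 183, 107]);


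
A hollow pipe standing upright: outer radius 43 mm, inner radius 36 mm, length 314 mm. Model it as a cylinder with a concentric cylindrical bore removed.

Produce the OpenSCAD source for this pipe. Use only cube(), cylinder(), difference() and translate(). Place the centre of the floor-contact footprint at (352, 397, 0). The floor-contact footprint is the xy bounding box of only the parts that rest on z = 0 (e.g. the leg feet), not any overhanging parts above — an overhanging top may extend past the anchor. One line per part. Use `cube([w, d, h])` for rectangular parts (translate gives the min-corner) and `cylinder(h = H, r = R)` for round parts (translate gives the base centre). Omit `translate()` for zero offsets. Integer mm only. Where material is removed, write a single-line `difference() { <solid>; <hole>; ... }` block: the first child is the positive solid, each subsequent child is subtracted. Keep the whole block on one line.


difference() { translate([352, 397, 0]) cylinder(h = 314, r = 43); translate([352, 397, 0]) cylinder(h = 314, r = 36); }


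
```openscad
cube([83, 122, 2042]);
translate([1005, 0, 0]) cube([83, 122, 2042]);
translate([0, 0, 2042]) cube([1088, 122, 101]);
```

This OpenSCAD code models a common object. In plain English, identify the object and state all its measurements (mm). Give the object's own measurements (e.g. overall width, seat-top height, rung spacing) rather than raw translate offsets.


A door frame. The clear opening is 922 mm wide and 2042 mm high. Two 83 mm wide jambs, 122 mm deep, stand either side of the opening from the floor to the top of the opening. A 101 mm thick head sits across the top of both jambs, spanning the full outside width of the frame.


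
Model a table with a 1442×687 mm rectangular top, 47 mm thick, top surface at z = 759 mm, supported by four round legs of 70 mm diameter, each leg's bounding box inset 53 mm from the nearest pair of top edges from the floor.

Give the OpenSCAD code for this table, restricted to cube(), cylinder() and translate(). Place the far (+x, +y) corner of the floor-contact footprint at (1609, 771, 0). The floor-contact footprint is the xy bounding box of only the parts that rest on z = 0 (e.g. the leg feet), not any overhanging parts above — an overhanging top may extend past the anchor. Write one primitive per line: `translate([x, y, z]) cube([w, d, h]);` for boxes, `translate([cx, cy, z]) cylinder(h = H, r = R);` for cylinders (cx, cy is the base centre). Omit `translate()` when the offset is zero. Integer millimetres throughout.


// leg_h = 759 - 47 = 712
translate([220, 137, 712]) cube([1442, 687, 47]);
translate([308, 225, 0]) cylinder(h = 712, r = 35);
translate([1574, 225, 0]) cylinder(h = 712, r = 35);
translate([308, 736, 0]) cylinder(h = 712, r = 35);
translate([1574, 736, 0]) cylinder(h = 712, r = 35);


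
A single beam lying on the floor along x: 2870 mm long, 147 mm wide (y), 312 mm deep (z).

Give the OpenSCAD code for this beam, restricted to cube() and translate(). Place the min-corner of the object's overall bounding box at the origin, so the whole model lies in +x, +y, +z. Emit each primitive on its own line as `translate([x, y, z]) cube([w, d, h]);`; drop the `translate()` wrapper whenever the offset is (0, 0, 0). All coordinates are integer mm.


cube([2870, 147, 312]);


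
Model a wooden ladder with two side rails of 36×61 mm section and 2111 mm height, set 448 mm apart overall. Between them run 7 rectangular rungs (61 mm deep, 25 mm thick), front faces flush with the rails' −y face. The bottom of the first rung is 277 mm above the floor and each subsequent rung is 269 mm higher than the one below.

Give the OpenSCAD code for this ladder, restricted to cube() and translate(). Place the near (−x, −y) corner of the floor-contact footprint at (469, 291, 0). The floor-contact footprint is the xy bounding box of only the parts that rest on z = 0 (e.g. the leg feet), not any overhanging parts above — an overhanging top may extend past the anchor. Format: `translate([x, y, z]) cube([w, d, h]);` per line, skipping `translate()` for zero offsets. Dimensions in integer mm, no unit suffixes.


translate([469, 291, 0]) cube([36, 61, 2111]);
translate([881, 291, 0]) cube([36, 61, 2111]);
translate([505, 291, 277]) cube([376, 61, 25]);
translate([505, 291, 546]) cube([376, 61, 25]);
translate([505, 291, 815]) cube([376, 61, 25]);
translate([505, 291, 1084]) cube([376, 61, 25]);
translate([505, 291, 1353]) cube([376, 61, 25]);
translate([505, 291, 1622]) cube([376, 61, 25]);
translate([505, 291, 1891]) cube([376, 61, 25]);


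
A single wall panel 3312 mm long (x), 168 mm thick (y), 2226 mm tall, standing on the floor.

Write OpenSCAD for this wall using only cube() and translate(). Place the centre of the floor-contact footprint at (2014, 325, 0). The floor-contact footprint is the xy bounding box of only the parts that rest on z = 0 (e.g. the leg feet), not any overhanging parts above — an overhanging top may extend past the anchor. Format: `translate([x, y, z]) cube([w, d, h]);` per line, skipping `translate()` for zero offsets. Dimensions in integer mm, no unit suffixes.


translate([358, 241, 0]) cube([3312, 168, 2226]);


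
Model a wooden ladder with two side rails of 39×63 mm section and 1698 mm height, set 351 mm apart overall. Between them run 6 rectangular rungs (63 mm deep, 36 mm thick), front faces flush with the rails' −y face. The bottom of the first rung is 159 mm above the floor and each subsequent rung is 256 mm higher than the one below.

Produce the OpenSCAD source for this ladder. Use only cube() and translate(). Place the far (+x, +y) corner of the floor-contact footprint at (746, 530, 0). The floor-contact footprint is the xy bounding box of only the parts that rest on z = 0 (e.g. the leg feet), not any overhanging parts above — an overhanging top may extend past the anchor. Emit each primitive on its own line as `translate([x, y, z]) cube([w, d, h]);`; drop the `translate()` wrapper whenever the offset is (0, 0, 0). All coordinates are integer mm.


translate([395, 467, 0]) cube([39, 63, 1698]);
translate([707, 467, 0]) cube([39, 63, 1698]);
translate([434, 467, 159]) cube([273, 63, 36]);
translate([434, 467, 415]) cube([273, 63, 36]);
translate([434, 467, 671]) cube([273, 63, 36]);
translate([434, 467, 927]) cube([273, 63, 36]);
translate([434, 467, 1183]) cube([273, 63, 36]);
translate([434, 467, 1439]) cube([273, 63, 36]);


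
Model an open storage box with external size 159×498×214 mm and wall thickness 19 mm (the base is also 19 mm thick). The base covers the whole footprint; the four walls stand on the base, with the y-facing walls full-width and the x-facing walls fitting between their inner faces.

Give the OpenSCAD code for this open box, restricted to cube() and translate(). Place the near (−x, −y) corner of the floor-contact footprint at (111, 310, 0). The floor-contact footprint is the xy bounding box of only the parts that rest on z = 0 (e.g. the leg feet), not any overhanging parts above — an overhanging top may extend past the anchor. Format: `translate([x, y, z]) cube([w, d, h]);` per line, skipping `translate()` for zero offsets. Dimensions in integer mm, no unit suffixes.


translate([111, 310, 0]) cube([159, 498, 19]);
translate([111, 310, 19]) cube([159, 19, 195]);
translate([111, 789, 19]) cube([159, 19, 195]);
translate([111, 329, 19]) cube([19, 460, 195]);
translate([251, 329, 19]) cube([19, 460, 195]);


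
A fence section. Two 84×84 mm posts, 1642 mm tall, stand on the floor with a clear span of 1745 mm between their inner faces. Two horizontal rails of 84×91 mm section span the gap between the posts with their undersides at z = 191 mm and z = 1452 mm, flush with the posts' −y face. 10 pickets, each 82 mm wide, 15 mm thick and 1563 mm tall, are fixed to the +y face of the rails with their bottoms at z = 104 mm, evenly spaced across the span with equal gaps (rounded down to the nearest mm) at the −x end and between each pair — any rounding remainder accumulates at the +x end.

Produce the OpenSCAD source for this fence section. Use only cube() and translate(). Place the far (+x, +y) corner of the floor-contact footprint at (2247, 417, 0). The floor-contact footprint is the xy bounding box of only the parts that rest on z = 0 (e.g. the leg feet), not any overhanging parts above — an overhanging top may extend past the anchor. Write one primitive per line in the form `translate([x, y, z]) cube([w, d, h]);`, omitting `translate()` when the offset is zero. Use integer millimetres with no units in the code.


translate([334, 333, 0]) cube([84, 84, 1642]);
translate([2163, 333, 0]) cube([84, 84, 1642]);
translate([418, 333, 191]) cube([1745, 84, 91]);
translate([418, 333, 1452]) cube([1745, 84, 91]);
translate([502, 417, 104]) cube([82, 15, 1563]);
translate([668, 417, 104]) cube([82, 15, 1563]);
translate([834, 417, 104]) cube([82, 15, 1563]);
translate([1000, 417, 104]) cube([82, 15, 1563]);
translate([1166, 417, 104]) cube([82, 15, 1563]);
translate([1332, 417, 104]) cube([82, 15, 1563]);
translate([1498, 417, 104]) cube([82, 15, 1563]);
translate([1664, 417, 104]) cube([82, 15, 1563]);
translate([1830, 417, 104]) cube([82, 15, 1563]);
translate([1996, 417, 104]) cube([82, 15, 1563]);


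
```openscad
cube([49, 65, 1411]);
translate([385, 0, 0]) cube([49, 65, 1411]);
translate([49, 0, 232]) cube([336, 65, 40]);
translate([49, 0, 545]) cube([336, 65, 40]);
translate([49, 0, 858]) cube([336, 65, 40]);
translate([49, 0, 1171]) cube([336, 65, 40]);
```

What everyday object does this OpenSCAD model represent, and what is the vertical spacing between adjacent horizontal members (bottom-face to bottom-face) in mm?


A ladder. The rung spacing is 313 mm.

Two tall 49×65 posts with 4 short bars between them — a ladder. Adjacent rungs sit at z = 232 and z = 545, so the spacing is 545 − 232 = 313 mm.


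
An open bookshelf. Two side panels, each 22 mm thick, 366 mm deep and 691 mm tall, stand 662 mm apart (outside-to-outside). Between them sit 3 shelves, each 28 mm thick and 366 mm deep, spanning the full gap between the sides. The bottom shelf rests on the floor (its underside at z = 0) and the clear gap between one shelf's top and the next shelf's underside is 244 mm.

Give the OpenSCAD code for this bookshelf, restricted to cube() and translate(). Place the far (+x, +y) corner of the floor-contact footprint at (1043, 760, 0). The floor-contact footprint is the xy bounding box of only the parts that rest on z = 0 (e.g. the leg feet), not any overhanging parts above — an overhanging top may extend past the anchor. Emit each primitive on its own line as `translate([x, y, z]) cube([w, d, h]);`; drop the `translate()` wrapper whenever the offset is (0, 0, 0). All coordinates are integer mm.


translate([381, 394, 0]) cube([22, 366, 691]);
translate([1021, 394, 0]) cube([22, 366, 691]);
translate([403, 394, 0]) cube([618, 366, 28]);
translate([403, 394, 272]) cube([618, 366, 28]);
translate([403, 394, 544]) cube([618, 366, 28]);


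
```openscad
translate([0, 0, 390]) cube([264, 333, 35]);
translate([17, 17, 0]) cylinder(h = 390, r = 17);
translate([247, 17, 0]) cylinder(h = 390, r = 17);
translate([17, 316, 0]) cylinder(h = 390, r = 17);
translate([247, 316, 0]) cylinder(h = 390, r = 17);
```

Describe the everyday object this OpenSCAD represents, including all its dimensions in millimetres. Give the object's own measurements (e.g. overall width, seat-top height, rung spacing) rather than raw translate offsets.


A four-legged stool. The seat is a 264×333×35 mm slab whose top surface is at z = 425 mm; four round legs, each 34 mm in diameter, run from the floor (z = 0) to the underside of the seat, each leg's axis is inset half a diameter from the nearest pair of seat edges (so the leg's bounding box is flush with the corner).


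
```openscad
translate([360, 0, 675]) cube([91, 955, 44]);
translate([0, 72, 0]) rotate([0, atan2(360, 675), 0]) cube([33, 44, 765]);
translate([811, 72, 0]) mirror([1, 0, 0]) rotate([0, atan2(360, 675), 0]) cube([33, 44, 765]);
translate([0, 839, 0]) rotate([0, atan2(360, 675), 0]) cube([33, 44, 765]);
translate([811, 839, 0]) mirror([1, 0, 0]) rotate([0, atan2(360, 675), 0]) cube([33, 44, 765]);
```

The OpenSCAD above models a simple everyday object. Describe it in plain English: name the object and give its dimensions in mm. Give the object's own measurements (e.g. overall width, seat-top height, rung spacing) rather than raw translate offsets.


A sawhorse. A 91×955×44 mm beam (x, y, z) sits on two A-frame leg pairs. Each pair is two raked legs of 33×44 mm section (44 mm along y) splaying symmetrically in x. Each leg rises 675 mm vertically over 360 mm of horizontal reach and is 765 mm long along its own axis. Every leg's outer bottom edge rests on the floor and its outer top edge meets a bottom edge of the beam — the left legs (tilting toward +x) meet the beam's −x bottom edge, the right legs (their mirror images, tilting toward −x) meet its +x bottom edge — so the leg tops tuck under the beam, the beam's underside is 675 mm above the floor, and the feet are 811 mm apart outside-to-outside with the beam centred between them. The two leg pairs are set in 72 mm from either end of the beam.


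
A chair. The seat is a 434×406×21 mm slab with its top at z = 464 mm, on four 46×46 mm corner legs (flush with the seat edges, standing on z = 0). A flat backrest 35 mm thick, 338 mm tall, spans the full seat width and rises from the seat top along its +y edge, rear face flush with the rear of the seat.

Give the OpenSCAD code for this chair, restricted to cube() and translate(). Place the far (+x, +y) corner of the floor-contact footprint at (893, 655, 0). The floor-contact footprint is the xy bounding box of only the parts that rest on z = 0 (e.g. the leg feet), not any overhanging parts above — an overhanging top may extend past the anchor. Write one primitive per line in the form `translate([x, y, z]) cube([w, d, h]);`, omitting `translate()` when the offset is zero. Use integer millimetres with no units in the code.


translate([459, 249, 443]) cube([434, 406, 21]);
translate([459, 249, 0]) cube([46, 46, 443]);
translate([847, 249, 0]) cube([46, 46, 443]);
translate([459, 609, 0]) cube([46, 46, 443]);
translate([847, 609, 0]) cube([46, 46, 443]);
translate([459, 620, 464]) cube([434, 35, 338]);


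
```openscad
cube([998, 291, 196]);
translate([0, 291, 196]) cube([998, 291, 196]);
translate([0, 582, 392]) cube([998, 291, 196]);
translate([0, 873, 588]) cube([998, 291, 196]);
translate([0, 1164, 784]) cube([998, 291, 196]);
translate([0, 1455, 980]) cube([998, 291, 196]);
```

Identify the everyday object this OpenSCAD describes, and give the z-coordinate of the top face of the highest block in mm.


A staircase. The total rise is 1176 mm.

6 identical blocks, each offset up and back from the previous — a staircase. Each step is 196 mm tall and there are 6 of them, so the total rise is 6 × 196 = 1176 mm.


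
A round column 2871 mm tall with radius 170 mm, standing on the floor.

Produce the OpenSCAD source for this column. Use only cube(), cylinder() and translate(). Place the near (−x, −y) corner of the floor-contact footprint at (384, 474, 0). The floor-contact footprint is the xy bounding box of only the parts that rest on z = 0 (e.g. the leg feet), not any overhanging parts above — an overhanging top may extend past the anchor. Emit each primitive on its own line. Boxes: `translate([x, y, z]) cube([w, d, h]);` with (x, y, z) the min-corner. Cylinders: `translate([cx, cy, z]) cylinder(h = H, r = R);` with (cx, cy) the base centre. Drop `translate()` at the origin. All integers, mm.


translate([554, 644, 0]) cylinder(h = 2871, r = 170);


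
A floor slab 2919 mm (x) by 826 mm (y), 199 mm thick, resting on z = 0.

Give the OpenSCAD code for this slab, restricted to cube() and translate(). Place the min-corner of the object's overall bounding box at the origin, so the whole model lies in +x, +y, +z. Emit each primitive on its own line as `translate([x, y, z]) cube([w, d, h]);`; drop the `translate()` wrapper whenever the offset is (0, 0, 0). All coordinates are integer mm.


cube([2919, 826, 199]);
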